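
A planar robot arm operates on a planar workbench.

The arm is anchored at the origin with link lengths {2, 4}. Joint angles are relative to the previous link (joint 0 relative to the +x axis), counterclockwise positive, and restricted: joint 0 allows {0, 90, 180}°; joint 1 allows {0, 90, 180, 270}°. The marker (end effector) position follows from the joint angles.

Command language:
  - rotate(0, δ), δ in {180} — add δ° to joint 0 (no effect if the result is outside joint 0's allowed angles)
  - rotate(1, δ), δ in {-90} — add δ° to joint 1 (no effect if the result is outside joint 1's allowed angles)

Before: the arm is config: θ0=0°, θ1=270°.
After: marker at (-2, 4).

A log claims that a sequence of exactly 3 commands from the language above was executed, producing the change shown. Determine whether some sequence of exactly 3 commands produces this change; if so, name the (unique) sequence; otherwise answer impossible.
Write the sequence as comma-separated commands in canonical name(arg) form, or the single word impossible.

rotate(0, 180), rotate(0, 180), rotate(0, 180)

start: config: θ0=0°, θ1=270°
1. rotate(0, 180) → config: θ0=180°, θ1=270°
2. rotate(0, 180) → config: θ0=0°, θ1=270°
3. rotate(0, 180) → config: θ0=180°, θ1=270°
no rival 3-sequence matches.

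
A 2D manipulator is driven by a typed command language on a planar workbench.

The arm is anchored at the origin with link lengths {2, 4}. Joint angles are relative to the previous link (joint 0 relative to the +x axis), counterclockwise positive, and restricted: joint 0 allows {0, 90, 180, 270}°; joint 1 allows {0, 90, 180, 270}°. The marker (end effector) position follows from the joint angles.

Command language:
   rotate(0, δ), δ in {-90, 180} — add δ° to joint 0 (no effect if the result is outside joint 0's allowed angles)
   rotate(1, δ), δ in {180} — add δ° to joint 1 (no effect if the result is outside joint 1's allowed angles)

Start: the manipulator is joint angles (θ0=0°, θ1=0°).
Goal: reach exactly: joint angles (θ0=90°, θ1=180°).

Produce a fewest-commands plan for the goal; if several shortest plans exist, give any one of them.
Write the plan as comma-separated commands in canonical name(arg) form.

rotate(0, 180), rotate(0, -90), rotate(1, 180)

t0: joint angles (θ0=0°, θ1=0°)
step 1 (rotate(0, 180)): joint angles (θ0=180°, θ1=0°)
step 2 (rotate(0, -90)): joint angles (θ0=90°, θ1=0°)
step 3 (rotate(1, 180)): joint angles (θ0=90°, θ1=180°)
shorter routes all fall short; 3 is best.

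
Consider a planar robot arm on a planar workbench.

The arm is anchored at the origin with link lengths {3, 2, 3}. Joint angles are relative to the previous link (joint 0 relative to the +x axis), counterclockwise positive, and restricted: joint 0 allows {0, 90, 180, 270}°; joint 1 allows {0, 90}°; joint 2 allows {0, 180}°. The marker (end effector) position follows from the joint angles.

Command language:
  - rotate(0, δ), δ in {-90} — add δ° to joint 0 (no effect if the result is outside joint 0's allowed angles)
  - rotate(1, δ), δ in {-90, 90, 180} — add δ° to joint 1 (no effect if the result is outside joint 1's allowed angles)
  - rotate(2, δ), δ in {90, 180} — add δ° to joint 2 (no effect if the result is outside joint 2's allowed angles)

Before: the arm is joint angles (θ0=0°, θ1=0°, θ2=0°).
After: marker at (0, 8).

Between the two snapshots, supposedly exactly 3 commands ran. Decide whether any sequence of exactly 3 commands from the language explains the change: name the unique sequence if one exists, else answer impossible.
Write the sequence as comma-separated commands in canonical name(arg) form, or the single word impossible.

from: joint angles (θ0=0°, θ1=0°, θ2=0°)
step 1 (rotate(0, -90)): joint angles (θ0=270°, θ1=0°, θ2=0°)
step 2 (rotate(0, -90)): joint angles (θ0=180°, θ1=0°, θ2=0°)
step 3 (rotate(0, -90)): joint angles (θ0=90°, θ1=0°, θ2=0°)
uniquely the one of 216 3-step routes that fits.

rotate(0, -90), rotate(0, -90), rotate(0, -90)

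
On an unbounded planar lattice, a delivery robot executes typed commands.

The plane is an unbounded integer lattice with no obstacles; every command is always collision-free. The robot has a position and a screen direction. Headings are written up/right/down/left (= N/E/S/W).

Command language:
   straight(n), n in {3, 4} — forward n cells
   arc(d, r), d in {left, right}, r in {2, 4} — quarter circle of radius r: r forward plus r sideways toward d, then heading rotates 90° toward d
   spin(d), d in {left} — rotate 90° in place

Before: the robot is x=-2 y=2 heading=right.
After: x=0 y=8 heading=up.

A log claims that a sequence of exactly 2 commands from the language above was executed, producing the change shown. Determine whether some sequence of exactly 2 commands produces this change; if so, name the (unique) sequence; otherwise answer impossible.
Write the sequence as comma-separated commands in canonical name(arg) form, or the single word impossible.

arc(left, 2), straight(4)

key: running straight(4) before arc(left, 2) would end elsewhere — order is forced
from: x=-2 y=2 heading=right
step 1 (arc(left, 2)): x=0 y=4 heading=up
step 2 (straight(4)): x=0 y=8 heading=up
all 49 alternatives checked — unique.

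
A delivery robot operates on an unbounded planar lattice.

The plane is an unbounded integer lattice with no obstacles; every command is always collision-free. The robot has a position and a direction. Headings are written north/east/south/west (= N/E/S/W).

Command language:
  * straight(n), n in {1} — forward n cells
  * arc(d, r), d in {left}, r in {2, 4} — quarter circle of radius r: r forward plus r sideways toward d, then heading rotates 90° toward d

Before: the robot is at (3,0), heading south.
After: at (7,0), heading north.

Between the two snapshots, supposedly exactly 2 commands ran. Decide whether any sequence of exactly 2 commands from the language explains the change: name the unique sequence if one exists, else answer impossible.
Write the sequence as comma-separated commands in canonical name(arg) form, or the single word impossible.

arc(left, 2), arc(left, 2)

key: position moved to (7,0) AND the heading swung to N — translation plus rotation needed
start: at (3,0), heading south
t=1 arc(left, 2) ⇒ at (5,-2), heading east
t=2 arc(left, 2) ⇒ at (7,0), heading north
no rival 2-sequence matches.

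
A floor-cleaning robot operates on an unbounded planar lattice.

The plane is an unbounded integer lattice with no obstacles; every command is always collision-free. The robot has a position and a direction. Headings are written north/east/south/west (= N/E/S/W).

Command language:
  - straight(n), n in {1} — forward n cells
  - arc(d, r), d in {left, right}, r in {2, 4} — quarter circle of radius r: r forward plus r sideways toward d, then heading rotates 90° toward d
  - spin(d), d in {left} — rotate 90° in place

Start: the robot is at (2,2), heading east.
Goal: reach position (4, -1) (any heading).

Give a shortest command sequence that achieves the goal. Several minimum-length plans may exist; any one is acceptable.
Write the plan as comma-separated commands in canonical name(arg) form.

arc(right, 2), straight(1)

begin: at (2,2), heading east
1. arc(right, 2) → at (4,0), heading south
2. straight(1) → at (4,-1), heading south
no 1-step plan works, so 2 is optimal.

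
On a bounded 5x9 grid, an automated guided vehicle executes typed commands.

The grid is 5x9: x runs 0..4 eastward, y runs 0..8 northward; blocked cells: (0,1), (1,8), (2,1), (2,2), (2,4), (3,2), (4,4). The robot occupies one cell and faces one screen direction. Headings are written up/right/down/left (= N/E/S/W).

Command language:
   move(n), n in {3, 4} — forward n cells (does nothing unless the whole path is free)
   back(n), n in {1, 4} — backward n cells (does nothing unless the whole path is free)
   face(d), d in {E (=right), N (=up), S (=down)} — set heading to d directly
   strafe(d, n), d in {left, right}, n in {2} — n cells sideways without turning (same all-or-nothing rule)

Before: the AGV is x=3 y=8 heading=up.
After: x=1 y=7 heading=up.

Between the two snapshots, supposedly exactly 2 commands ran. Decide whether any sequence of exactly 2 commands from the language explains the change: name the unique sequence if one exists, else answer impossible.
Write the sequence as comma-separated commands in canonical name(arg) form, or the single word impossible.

key: order matters: swapping back(1) and strafe(left, 2) lands elsewhere
initial: x=3 y=8 heading=up
1. back(1) → x=3 y=7 heading=up
2. strafe(left, 2) → x=1 y=7 heading=up
uniquely the one of 81 2-step routes that fits.

back(1), strafe(left, 2)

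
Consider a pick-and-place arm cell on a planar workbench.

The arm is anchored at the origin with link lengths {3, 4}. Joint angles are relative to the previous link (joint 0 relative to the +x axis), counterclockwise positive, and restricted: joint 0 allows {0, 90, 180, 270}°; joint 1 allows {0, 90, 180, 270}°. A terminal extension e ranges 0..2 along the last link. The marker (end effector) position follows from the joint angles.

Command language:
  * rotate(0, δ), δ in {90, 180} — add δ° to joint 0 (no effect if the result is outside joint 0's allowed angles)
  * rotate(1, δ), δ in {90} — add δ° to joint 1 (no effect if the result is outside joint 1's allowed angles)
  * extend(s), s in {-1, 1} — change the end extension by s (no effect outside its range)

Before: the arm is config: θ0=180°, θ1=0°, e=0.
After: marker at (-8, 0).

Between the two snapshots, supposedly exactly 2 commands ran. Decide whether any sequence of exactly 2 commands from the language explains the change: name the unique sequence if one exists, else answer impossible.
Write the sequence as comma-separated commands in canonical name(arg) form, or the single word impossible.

extend(-1), extend(1)

key: order matters: swapping extend(-1) and extend(1) lands elsewhere
start: config: θ0=180°, θ1=0°, e=0
1. extend(-1) → config: θ0=180°, θ1=0°, e=0
2. extend(1) → config: θ0=180°, θ1=0°, e=1
no rival 2-sequence matches.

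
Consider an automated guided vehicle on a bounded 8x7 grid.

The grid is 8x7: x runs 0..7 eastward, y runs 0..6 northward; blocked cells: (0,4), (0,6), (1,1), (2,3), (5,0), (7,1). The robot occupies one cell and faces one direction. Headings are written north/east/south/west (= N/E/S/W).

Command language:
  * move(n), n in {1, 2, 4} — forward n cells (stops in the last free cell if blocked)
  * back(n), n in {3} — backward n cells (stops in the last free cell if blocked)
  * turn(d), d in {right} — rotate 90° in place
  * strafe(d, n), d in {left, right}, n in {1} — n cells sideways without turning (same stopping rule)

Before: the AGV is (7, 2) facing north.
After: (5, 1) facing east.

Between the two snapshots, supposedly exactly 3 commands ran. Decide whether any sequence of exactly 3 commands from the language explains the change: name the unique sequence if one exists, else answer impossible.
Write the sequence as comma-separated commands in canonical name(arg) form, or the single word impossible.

impossible

all 343 sequences checked — none match.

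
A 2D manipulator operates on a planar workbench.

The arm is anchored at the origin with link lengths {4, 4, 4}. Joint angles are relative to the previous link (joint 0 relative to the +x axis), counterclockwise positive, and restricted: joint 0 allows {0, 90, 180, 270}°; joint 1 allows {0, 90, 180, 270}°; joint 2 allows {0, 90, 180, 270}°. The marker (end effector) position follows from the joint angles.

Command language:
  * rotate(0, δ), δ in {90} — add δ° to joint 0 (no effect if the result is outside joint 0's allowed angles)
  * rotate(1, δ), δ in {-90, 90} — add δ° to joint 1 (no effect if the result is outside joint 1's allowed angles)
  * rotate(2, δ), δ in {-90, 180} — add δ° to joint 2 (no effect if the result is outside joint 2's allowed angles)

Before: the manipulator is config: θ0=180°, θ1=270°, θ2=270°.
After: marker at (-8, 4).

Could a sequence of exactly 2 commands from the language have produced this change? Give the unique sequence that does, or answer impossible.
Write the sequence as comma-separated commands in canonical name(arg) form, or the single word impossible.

rotate(2, -90), rotate(2, -90)

from: config: θ0=180°, θ1=270°, θ2=270°
step 1 (rotate(2, -90)): config: θ0=180°, θ1=270°, θ2=180°
step 2 (rotate(2, -90)): config: θ0=180°, θ1=270°, θ2=90°
no rival 2-sequence matches.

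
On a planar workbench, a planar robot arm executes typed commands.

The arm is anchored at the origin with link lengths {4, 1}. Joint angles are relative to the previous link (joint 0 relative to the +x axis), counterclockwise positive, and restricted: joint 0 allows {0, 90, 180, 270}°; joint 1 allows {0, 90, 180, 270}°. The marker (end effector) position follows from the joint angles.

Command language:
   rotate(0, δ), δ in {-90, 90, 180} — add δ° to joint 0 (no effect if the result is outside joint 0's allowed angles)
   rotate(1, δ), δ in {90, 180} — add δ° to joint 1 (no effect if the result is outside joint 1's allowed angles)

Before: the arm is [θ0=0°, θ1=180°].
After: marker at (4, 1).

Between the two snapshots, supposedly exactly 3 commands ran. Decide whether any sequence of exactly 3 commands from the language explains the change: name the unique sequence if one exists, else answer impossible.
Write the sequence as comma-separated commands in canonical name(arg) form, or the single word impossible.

rotate(1, 90), rotate(1, 90), rotate(1, 90)

initial: [θ0=0°, θ1=180°]
[1] after rotate(1, 90): [θ0=0°, θ1=270°]
[2] after rotate(1, 90): [θ0=0°, θ1=0°]
[3] after rotate(1, 90): [θ0=0°, θ1=90°]
uniquely the one of 125 3-step routes that fits.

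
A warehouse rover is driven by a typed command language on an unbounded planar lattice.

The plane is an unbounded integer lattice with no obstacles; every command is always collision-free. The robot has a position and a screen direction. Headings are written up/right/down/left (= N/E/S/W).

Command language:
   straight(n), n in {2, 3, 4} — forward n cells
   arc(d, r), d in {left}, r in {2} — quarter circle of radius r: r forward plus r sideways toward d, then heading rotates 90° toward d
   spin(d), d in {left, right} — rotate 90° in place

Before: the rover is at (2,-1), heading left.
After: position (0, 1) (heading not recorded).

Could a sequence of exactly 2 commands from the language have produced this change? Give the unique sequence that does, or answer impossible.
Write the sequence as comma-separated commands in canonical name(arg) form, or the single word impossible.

key: running arc(left, 2) before spin(right) would end elsewhere — order is forced
t0: at (2,-1), heading left
[1] after spin(right): at (2,-1), heading up
[2] after arc(left, 2): at (0,1), heading left
all 36 alternatives checked — unique.

spin(right), arc(left, 2)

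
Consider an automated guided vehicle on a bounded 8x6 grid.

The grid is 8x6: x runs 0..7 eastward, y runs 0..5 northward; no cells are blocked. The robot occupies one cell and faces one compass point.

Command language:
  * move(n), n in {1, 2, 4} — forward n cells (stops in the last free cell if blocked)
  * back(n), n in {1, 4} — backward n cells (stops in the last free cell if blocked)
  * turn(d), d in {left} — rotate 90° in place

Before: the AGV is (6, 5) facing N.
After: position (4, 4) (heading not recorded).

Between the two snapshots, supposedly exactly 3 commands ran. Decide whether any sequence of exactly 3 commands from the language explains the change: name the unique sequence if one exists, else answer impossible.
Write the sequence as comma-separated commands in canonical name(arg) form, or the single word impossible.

key: order matters: swapping back(1) and move(2) lands elsewhere
start: (6, 5) facing N
t=1 back(1) ⇒ (6, 4) facing N
t=2 turn(left) ⇒ (6, 4) facing W
t=3 move(2) ⇒ (4, 4) facing W
all 216 alternatives checked — unique.

back(1), turn(left), move(2)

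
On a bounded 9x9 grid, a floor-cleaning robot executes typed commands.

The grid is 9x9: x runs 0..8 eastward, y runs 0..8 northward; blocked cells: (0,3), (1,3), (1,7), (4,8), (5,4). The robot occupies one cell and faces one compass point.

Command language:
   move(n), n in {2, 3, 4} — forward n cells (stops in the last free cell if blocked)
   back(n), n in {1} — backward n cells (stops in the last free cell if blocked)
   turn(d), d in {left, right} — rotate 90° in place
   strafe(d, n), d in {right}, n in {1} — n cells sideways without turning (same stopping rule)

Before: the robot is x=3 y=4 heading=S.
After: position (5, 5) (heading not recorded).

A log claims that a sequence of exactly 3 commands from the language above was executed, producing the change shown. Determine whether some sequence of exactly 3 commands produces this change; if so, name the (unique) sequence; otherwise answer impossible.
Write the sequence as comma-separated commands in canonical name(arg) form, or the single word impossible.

key: order matters: swapping back(1) and move(2) lands elsewhere
begin: x=3 y=4 heading=S
step 1 (back(1)): x=3 y=5 heading=S
step 2 (turn(left)): x=3 y=5 heading=E
step 3 (move(2)): x=5 y=5 heading=E
no other 3-command option fits: unique.

back(1), turn(left), move(2)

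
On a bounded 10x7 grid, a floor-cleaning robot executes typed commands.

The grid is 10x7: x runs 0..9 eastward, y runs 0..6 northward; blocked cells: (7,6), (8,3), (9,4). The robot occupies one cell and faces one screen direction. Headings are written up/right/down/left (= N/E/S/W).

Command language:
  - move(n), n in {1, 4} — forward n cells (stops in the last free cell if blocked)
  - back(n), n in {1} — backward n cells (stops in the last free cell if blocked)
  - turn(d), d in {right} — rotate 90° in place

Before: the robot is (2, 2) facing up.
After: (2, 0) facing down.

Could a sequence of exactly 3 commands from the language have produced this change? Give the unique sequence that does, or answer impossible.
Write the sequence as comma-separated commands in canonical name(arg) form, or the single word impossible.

key: order matters: swapping turn(right) and move(4) lands elsewhere
from: (2, 2) facing up
step 1 (turn(right)): (2, 2) facing right
step 2 (turn(right)): (2, 2) facing down
step 3 (move(4)): (2, 0) facing down
uniquely the one of 64 3-step routes that fits.

turn(right), turn(right), move(4)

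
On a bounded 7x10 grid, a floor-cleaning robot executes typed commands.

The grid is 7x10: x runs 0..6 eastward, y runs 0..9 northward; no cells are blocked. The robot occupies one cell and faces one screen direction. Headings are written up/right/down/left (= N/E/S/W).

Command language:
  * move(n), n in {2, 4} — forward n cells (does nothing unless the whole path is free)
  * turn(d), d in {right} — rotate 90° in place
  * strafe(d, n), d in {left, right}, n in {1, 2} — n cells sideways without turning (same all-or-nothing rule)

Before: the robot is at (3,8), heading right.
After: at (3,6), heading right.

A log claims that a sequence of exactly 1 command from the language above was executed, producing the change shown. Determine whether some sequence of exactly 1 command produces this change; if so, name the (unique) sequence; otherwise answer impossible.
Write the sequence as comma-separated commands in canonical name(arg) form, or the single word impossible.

strafe(right, 2)

key: heading stays E — the single command does not turn
from: at (3,8), heading right
1. strafe(right, 2) → at (3,6), heading right
all 7 alternatives checked — unique.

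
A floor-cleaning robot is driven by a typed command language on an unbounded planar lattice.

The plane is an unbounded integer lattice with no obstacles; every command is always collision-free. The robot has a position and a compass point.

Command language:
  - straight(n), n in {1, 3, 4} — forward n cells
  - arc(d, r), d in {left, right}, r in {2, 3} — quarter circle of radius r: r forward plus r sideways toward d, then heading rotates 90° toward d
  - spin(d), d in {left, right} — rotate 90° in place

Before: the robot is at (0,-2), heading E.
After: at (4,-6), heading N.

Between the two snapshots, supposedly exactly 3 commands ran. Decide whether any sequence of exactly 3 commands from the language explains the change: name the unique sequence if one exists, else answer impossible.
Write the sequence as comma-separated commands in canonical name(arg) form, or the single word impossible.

arc(right, 2), arc(left, 2), spin(left)

key: order matters: swapping arc(right, 2) and spin(left) lands elsewhere
initial: at (0,-2), heading E
1. arc(right, 2) → at (2,-4), heading S
2. arc(left, 2) → at (4,-6), heading E
3. spin(left) → at (4,-6), heading N
uniquely the one of 729 3-step routes that fits.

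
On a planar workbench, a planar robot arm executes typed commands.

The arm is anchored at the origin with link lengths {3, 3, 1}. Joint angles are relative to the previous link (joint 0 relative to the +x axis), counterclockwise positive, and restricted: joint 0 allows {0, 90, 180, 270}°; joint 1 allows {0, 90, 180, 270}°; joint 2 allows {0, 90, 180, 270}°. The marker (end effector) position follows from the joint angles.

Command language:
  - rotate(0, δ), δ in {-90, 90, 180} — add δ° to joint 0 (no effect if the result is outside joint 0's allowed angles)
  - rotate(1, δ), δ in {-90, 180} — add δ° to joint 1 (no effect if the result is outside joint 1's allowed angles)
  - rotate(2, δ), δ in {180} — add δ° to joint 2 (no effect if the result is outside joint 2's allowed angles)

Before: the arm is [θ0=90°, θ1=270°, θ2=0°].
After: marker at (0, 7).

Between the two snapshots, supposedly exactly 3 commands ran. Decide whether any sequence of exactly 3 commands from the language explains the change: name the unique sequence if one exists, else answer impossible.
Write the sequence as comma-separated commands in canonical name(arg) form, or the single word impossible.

rotate(1, -90), rotate(1, -90), rotate(1, -90)

start: [θ0=90°, θ1=270°, θ2=0°]
1. rotate(1, -90) → [θ0=90°, θ1=180°, θ2=0°]
2. rotate(1, -90) → [θ0=90°, θ1=90°, θ2=0°]
3. rotate(1, -90) → [θ0=90°, θ1=0°, θ2=0°]
all 216 alternatives checked — unique.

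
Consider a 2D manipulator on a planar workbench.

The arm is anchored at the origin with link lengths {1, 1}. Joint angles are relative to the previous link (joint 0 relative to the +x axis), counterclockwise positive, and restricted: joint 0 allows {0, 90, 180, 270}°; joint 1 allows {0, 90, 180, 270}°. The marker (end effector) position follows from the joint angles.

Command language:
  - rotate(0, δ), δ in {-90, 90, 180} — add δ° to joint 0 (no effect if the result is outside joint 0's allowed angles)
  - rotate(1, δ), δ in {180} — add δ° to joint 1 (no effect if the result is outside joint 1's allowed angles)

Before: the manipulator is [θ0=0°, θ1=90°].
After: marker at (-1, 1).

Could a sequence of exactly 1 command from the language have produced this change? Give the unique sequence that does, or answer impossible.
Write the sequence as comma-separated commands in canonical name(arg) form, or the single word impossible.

rotate(0, 90)

t0: [θ0=0°, θ1=90°]
step 1 (rotate(0, 90)): [θ0=90°, θ1=90°]
all 4 alternatives checked — unique.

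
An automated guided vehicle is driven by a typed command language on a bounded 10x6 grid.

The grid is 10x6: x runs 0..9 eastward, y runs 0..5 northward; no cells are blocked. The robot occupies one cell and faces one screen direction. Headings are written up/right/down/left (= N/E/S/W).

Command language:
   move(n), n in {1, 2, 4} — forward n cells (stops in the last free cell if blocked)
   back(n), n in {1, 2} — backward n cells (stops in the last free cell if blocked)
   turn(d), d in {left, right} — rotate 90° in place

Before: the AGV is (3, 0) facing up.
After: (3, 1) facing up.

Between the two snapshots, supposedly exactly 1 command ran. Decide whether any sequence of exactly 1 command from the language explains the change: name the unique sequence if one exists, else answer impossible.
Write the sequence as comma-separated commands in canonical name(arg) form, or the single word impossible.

key: heading stays N — the single command does not turn
begin: (3, 0) facing up
[1] after move(1): (3, 1) facing up
uniquely the one of 7 1-step routes that fits.

move(1)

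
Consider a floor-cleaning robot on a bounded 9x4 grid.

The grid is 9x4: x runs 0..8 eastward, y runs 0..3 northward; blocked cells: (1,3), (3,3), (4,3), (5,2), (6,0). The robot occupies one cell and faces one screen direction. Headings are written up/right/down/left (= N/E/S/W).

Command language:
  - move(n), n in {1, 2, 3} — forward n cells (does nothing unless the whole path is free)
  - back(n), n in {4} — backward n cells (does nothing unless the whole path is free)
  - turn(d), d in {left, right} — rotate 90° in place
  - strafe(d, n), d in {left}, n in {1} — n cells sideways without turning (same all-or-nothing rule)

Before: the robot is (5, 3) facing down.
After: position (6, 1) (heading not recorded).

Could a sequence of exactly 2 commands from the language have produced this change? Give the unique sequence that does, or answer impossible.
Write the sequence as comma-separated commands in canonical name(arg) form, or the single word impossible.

key: order matters: swapping strafe(left, 1) and move(2) lands elsewhere
from: (5, 3) facing down
[1] after strafe(left, 1): (6, 3) facing down
[2] after move(2): (6, 1) facing down
all 49 alternatives checked — unique.

strafe(left, 1), move(2)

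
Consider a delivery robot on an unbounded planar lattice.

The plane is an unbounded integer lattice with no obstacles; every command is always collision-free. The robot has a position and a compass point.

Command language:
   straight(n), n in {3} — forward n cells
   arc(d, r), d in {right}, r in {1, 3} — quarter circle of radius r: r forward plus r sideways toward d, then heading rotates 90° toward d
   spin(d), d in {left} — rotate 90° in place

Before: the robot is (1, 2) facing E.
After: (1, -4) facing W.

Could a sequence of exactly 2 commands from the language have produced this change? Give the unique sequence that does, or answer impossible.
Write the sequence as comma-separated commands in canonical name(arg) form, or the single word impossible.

key: position moved to (1,-4) AND the heading swung to W — translation plus rotation needed
t0: (1, 2) facing E
step 1 (arc(right, 3)): (4, -1) facing S
step 2 (arc(right, 3)): (1, -4) facing W
no other 2-command option fits: unique.

arc(right, 3), arc(right, 3)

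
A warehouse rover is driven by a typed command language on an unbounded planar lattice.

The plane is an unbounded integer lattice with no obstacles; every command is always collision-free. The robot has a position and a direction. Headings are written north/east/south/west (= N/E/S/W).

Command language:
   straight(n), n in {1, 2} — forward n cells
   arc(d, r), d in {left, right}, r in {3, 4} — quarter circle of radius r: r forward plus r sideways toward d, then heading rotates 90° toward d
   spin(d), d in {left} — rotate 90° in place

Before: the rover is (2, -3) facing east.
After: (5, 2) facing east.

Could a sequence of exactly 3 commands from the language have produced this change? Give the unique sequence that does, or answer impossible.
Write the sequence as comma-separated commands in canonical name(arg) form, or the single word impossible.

key: running arc(right, 3) before spin(left) would end elsewhere — order is forced
start: (2, -3) facing east
[1] after spin(left): (2, -3) facing north
[2] after straight(2): (2, -1) facing north
[3] after arc(right, 3): (5, 2) facing east
no other 3-command option fits: unique.

spin(left), straight(2), arc(right, 3)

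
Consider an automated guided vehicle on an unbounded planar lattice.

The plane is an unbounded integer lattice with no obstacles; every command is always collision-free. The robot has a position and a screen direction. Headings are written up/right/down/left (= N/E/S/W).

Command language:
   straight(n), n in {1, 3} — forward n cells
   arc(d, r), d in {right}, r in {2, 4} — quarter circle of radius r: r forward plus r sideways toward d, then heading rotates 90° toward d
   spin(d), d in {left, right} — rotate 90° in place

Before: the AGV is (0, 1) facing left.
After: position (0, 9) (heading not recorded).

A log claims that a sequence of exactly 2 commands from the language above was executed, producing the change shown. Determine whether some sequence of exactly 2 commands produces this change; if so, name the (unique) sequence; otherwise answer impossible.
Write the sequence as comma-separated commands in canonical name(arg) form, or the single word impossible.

begin: (0, 1) facing left
t=1 arc(right, 4) ⇒ (-4, 5) facing up
t=2 arc(right, 4) ⇒ (0, 9) facing right
uniquely the one of 36 2-step routes that fits.

arc(right, 4), arc(right, 4)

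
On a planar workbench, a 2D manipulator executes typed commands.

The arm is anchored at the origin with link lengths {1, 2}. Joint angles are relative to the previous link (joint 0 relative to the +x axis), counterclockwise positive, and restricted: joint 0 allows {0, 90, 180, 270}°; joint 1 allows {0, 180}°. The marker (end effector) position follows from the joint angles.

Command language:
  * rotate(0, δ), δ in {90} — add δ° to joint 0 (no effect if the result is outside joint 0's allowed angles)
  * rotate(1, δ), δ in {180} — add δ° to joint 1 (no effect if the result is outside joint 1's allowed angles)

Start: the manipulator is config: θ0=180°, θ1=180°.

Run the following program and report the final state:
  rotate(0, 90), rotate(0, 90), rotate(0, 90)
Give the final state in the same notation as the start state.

from: config: θ0=180°, θ1=180°
t=1 rotate(0, 90) ⇒ config: θ0=270°, θ1=180°
t=2 rotate(0, 90) ⇒ config: θ0=0°, θ1=180°
t=3 rotate(0, 90) ⇒ config: θ0=90°, θ1=180°

config: θ0=90°, θ1=180°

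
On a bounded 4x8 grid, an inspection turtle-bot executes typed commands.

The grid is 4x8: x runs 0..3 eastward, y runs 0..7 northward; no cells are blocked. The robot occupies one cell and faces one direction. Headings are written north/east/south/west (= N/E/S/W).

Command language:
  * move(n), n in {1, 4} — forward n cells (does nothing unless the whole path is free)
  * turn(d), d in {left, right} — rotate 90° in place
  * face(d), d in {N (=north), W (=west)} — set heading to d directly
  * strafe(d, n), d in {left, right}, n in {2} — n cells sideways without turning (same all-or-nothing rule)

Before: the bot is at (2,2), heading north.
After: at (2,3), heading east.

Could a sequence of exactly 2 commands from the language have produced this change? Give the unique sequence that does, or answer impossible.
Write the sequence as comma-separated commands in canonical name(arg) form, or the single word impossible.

move(1), turn(right)

key: order matters: swapping move(1) and turn(right) lands elsewhere
t0: at (2,2), heading north
1. move(1) → at (2,3), heading north
2. turn(right) → at (2,3), heading east
no other 2-command option fits: unique.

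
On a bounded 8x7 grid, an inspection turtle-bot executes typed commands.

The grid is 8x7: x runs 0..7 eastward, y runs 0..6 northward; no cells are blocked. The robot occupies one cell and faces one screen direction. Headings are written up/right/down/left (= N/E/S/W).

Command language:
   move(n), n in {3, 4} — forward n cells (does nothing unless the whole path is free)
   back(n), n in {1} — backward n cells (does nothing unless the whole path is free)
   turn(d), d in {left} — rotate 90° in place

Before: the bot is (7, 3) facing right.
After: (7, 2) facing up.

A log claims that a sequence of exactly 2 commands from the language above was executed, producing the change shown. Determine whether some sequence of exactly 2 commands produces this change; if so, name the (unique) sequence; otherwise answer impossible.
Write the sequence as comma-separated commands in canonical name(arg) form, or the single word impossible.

key: running back(1) before turn(left) would end elsewhere — order is forced
from: (7, 3) facing right
[1] after turn(left): (7, 3) facing up
[2] after back(1): (7, 2) facing up
no rival 2-sequence matches.

turn(left), back(1)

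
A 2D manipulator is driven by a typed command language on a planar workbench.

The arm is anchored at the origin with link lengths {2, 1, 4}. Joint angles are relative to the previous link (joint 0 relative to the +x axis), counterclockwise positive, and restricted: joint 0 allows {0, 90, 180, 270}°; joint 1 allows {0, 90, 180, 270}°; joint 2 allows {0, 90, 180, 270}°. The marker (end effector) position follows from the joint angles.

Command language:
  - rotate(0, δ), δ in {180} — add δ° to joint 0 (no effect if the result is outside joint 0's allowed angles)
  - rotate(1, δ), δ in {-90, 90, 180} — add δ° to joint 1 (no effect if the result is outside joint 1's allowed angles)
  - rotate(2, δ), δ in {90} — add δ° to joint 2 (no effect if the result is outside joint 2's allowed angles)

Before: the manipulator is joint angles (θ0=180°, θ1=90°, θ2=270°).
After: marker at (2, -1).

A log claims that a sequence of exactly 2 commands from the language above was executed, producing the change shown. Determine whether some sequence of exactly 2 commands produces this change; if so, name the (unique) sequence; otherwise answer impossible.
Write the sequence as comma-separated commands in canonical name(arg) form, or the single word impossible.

rotate(2, 90), rotate(2, 90)

t0: joint angles (θ0=180°, θ1=90°, θ2=270°)
step 1 (rotate(2, 90)): joint angles (θ0=180°, θ1=90°, θ2=0°)
step 2 (rotate(2, 90)): joint angles (θ0=180°, θ1=90°, θ2=90°)
uniquely the one of 25 2-step routes that fits.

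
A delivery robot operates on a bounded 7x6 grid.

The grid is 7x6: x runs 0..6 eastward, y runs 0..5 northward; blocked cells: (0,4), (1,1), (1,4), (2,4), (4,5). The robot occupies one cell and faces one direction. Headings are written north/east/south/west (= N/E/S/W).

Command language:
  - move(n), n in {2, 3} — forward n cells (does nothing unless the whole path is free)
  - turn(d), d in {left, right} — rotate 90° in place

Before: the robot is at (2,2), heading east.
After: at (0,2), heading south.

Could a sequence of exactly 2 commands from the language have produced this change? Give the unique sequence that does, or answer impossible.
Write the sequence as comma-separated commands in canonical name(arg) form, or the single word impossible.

every 2-command combo misses the target.

impossible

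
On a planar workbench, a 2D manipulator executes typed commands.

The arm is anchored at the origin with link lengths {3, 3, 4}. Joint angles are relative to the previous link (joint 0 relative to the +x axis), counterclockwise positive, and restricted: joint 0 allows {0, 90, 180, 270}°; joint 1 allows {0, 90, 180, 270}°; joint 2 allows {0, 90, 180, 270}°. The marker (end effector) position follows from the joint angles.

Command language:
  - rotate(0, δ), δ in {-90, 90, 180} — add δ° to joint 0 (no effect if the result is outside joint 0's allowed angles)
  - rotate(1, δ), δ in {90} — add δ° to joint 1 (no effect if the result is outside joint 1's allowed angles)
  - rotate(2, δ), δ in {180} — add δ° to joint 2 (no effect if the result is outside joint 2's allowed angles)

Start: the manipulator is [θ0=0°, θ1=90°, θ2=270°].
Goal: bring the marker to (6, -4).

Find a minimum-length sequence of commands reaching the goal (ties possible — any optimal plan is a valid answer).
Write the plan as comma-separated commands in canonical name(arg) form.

rotate(1, 90), rotate(1, 90), rotate(1, 90)

start: [θ0=0°, θ1=90°, θ2=270°]
1. rotate(1, 90) → [θ0=0°, θ1=180°, θ2=270°]
2. rotate(1, 90) → [θ0=0°, θ1=270°, θ2=270°]
3. rotate(1, 90) → [θ0=0°, θ1=0°, θ2=270°]
minimal: 3 command(s), checked below 3.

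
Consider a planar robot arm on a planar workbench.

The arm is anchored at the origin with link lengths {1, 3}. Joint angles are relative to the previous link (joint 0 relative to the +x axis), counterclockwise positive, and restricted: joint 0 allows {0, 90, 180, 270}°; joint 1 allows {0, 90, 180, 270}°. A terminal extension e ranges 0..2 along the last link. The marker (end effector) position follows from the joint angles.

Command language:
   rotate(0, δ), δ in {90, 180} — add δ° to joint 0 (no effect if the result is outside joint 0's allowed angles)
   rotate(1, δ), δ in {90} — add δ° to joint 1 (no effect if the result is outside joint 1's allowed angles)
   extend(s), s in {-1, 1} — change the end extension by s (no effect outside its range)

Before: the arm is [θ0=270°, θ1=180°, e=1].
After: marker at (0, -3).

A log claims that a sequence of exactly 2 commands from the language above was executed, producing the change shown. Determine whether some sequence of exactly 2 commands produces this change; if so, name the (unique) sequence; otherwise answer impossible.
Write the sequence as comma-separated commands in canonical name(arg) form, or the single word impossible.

initial: [θ0=270°, θ1=180°, e=1]
step 1 (rotate(0, 90)): [θ0=0°, θ1=180°, e=1]
step 2 (rotate(0, 90)): [θ0=90°, θ1=180°, e=1]
no rival 2-sequence matches.

rotate(0, 90), rotate(0, 90)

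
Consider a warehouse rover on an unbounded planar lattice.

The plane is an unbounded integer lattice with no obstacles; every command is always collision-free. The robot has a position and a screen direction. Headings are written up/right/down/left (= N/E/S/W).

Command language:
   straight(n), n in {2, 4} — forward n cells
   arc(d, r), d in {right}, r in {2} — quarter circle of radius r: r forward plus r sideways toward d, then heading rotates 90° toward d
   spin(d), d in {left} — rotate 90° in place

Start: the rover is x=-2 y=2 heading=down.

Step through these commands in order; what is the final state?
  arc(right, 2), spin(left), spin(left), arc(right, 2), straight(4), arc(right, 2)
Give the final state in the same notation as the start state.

start: x=-2 y=2 heading=down
t=1 arc(right, 2) ⇒ x=-4 y=0 heading=left
t=2 spin(left) ⇒ x=-4 y=0 heading=down
t=3 spin(left) ⇒ x=-4 y=0 heading=right
t=4 arc(right, 2) ⇒ x=-2 y=-2 heading=down
t=5 straight(4) ⇒ x=-2 y=-6 heading=down
t=6 arc(right, 2) ⇒ x=-4 y=-8 heading=left

x=-4 y=-8 heading=left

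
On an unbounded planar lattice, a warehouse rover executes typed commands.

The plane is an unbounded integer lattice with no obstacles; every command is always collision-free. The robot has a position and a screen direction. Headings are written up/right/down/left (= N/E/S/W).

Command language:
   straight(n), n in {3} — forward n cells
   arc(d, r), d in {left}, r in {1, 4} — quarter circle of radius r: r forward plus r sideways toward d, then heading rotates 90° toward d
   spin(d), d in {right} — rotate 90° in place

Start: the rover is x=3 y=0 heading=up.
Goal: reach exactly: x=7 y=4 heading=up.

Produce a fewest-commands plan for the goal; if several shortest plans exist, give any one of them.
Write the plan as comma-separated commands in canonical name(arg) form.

spin(right), arc(left, 4)

from: x=3 y=0 heading=up
1. spin(right) → x=3 y=0 heading=right
2. arc(left, 4) → x=7 y=4 heading=up
shorter routes all fall short; 2 is best.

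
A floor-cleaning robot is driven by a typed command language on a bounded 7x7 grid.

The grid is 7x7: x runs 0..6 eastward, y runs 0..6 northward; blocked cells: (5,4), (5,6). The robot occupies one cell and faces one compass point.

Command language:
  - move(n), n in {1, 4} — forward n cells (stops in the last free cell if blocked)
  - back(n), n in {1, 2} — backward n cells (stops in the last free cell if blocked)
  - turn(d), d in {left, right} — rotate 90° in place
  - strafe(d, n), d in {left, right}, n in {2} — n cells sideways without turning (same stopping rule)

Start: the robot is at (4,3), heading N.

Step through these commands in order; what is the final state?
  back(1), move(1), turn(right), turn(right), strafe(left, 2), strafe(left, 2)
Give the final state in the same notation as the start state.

at (6,3), heading S

start: at (4,3), heading N
step 1 (back(1)): at (4,2), heading N
step 2 (move(1)): at (4,3), heading N
step 3 (turn(right)): at (4,3), heading E
step 4 (turn(right)): at (4,3), heading S
step 5 (strafe(left, 2)): at (6,3), heading S
step 6 (strafe(left, 2)): at (6,3), heading S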